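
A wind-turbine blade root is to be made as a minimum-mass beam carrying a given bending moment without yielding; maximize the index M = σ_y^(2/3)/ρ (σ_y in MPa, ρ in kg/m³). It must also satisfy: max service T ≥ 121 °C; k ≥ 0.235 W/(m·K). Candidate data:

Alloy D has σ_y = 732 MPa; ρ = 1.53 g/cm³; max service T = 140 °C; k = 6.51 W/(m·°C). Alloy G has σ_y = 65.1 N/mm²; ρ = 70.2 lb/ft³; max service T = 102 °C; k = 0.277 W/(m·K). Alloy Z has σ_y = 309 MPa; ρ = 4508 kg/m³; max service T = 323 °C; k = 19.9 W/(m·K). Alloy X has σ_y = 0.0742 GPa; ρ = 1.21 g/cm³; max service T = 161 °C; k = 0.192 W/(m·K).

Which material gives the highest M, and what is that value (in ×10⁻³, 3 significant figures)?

alloy D, M = 53.1×10⁻³

Screen on constraints: max service T ≥ 121 °C; k ≥ 0.235 W/(m·K). Survivors: alloy D, alloy Z.
In SI units:
  alloy D: σ_y = 732.0 MPa, ρ = 1530 kg/m³
  alloy Z: σ_y = 309.0 MPa, ρ = 4508 kg/m³
  alloy D: M = 53.1×10⁻³
  alloy Z: M = 10.1×10⁻³
Alloy D has the largest M.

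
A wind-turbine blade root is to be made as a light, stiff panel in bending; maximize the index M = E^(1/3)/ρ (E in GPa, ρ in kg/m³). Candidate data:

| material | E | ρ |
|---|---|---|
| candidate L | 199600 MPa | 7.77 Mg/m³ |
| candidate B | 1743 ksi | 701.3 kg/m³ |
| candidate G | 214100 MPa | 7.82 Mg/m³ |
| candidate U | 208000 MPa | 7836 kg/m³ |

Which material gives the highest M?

Normalizing units and computing the index:
  candidate L: E = 199.6 GPa, ρ = 7770 kg/m³
  candidate B: E = 12.02 GPa, ρ = 701.3 kg/m³
  candidate G: E = 214.1 GPa, ρ = 7820 kg/m³
  candidate U: E = 208.0 GPa, ρ = 7836 kg/m³
  candidate B: M = 3.27×10⁻³
  candidate G: M = 0.765×10⁻³
  candidate U: M = 0.756×10⁻³
  candidate L: M = 0.752×10⁻³
Candidate B ranks first.

candidate B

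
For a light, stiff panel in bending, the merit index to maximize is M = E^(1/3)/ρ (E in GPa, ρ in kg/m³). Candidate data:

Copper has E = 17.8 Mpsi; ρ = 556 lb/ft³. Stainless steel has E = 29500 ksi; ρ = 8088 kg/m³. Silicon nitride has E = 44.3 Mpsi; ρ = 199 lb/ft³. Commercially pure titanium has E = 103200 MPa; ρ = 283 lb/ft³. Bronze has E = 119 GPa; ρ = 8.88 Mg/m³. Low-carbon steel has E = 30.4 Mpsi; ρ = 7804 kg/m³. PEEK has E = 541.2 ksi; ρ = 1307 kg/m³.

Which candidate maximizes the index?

silicon nitride

Convert each candidate to consistent units, then evaluate M:
  copper: E = 122.7 GPa, ρ = 8906 kg/m³
  stainless steel: E = 203.4 GPa, ρ = 8088 kg/m³
  silicon nitride: E = 305.4 GPa, ρ = 3188 kg/m³
  commercially pure titanium: E = 103.2 GPa, ρ = 4533 kg/m³
  bronze: E = 119.0 GPa, ρ = 8880 kg/m³
  low-carbon steel: E = 209.6 GPa, ρ = 7804 kg/m³
  PEEK: E = 3.731 GPa, ρ = 1307 kg/m³
  silicon nitride: M = 2.11×10⁻³
  PEEK: M = 1.19×10⁻³
  commercially pure titanium: M = 1.03×10⁻³
  low-carbon steel: M = 0.761×10⁻³
  stainless steel: M = 0.727×10⁻³
  copper: M = 0.558×10⁻³
  bronze: M = 0.554×10⁻³
Silicon nitride ranks first.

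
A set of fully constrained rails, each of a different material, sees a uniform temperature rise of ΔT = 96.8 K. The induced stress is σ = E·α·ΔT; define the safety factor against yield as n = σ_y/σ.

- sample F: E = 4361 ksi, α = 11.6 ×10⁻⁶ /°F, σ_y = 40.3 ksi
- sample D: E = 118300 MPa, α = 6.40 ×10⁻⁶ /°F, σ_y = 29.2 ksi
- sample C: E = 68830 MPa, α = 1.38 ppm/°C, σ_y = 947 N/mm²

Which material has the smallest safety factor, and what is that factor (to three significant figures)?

With everything in SI (GPa, ×10⁻⁶/K, MPa):
  sample F: E = 30.07, α = 20.9, σ_y = 277.9 → σ = 60.8 MPa, n = 4.57
  sample D: E = 118.3, α = 11.5, σ_y = 201.3 → σ = 132 MPa, n = 1.53
  sample C: E = 68.83, α = 1.38, σ_y = 947.0 → σ = 9.19 MPa, n = 103
Smallest n: sample D with n = 1.53.

sample D, n = 1.53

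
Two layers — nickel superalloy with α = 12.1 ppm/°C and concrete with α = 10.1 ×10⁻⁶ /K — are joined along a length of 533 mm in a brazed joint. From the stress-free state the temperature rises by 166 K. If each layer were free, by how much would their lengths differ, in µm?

177 µm

Δα = |12.1 − 10.1|×10⁻⁶/K = 2.00×10⁻⁶/K.
ΔL_mismatch = Δα·L·ΔT = 2.00×10⁻⁶ × 533.0 mm × 166.0 K = 177 µm.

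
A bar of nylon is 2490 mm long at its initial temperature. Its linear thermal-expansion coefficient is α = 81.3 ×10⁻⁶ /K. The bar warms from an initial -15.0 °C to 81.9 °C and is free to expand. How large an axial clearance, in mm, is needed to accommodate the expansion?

ΔT = 81.9 − (-15.0) = 96.90 K.
ΔL = α·L₀·ΔT = 81.3×10⁻⁶ × 2490 mm × 96.90 K = 19.6 mm.

19.6 mm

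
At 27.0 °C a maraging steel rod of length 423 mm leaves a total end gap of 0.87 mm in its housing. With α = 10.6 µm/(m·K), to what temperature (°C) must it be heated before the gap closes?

α·L₀·ΔT = 0.87 mm ⇒ ΔT = 0.87 / (10.6×10⁻⁶ × 423.0) = 194.0 K.
T = 27.0 + 194.0 = 221.0 °C.

221 °C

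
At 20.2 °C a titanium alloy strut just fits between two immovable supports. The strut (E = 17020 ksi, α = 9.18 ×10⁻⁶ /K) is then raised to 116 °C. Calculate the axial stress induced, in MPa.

E = 17020 ksi = 117.3 GPa.
ΔT = 95.80 K. Constrained thermal stress σ = E·α·ΔT = 117.3×10³ MPa × 9.18×10⁻⁶ × 95.80 = 103 MPa (compressive).

103 MPa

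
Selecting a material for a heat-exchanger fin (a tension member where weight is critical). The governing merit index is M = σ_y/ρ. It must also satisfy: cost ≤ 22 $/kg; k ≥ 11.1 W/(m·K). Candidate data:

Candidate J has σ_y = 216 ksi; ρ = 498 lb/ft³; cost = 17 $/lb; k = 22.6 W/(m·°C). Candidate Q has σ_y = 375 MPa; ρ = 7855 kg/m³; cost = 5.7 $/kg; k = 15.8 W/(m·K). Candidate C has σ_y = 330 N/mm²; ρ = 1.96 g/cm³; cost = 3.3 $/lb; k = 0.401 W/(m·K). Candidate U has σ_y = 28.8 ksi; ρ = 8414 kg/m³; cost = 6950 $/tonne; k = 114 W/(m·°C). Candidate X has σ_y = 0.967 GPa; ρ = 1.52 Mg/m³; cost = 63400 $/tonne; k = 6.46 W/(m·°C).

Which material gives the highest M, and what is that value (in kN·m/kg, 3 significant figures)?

candidate Q, M = 47.7 kN·m/kg

Screen on constraints: cost ≤ 22 $/kg; k ≥ 11.1 W/(m·K). Survivors: candidate Q, candidate U.
After converting to SI:
  candidate Q: σ_y = 375.0 MPa, ρ = 7855 kg/m³
  candidate U: σ_y = 198.6 MPa, ρ = 8414 kg/m³
  candidate Q: M = 47.7 kN·m/kg
  candidate U: M = 23.6 kN·m/kg
Candidate Q ranks first.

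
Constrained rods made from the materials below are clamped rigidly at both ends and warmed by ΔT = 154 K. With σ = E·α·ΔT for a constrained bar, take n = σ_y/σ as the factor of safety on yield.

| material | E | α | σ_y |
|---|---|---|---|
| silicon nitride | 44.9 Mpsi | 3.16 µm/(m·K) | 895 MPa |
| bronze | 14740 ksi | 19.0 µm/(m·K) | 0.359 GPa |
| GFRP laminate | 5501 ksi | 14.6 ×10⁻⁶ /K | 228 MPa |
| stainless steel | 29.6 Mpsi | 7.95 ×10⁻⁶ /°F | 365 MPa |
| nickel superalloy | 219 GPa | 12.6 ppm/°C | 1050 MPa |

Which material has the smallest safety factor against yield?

stainless steel

With everything in SI (GPa, ×10⁻⁶/K, MPa):
  silicon nitride: E = 309.6, α = 3.16, σ_y = 895.0 → σ = 151 MPa, n = 5.94
  bronze: E = 101.6, α = 19.0, σ_y = 359.0 → σ = 297 MPa, n = 1.21
  GFRP laminate: E = 37.93, α = 14.6, σ_y = 228.0 → σ = 85.3 MPa, n = 2.67
  stainless steel: E = 204.1, α = 14.3, σ_y = 365.0 → σ = 450 MPa, n = 0.812
  nickel superalloy: E = 219.0, α = 12.6, σ_y = 1050 → σ = 425 MPa, n = 2.47
Smallest n: stainless steel with n = 0.812.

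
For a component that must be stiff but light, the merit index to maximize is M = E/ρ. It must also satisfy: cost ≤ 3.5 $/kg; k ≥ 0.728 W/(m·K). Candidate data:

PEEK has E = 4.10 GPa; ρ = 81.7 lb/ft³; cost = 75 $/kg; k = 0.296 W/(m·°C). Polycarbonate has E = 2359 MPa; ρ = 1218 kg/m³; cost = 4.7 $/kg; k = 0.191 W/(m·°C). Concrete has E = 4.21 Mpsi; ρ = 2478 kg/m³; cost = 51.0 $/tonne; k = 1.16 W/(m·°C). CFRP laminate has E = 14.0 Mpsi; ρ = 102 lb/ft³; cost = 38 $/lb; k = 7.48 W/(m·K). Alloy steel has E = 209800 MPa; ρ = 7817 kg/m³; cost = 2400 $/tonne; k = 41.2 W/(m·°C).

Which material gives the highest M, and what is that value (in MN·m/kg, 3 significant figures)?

alloy steel, M = 26.8 MN·m/kg

Screen on constraints: cost ≤ 3.5 $/kg; k ≥ 0.728 W/(m·K). Survivors: concrete, alloy steel.
Normalizing units and computing the index:
  concrete: E = 29.03 GPa, ρ = 2478 kg/m³
  alloy steel: E = 209.8 GPa, ρ = 7817 kg/m³
  alloy steel: M = 26.8 MN·m/kg
  concrete: M = 11.7 MN·m/kg
Alloy steel has the largest M.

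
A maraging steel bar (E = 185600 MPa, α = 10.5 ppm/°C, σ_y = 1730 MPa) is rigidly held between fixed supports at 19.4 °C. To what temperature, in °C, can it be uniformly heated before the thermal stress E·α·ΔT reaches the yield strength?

907 °C

E = 185600 MPa = 185.6 GPa.
E·α·ΔT = 1730 MPa ⇒ ΔT = 1730 / (185.6×10³ × 10.5×10⁻⁶) = 887.7 K.
T = 19.4 + 887.7 = 907.1 °C.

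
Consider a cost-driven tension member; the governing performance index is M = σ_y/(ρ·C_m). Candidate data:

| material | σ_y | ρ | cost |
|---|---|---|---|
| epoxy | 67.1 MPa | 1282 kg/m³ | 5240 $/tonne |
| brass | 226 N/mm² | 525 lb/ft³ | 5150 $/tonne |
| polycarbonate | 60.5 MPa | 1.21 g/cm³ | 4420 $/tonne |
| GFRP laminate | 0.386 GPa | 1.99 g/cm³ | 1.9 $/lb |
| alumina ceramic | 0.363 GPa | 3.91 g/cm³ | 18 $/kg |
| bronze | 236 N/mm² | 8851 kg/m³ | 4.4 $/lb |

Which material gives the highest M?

GFRP laminate

In SI units:
  epoxy: σ_y = 67.10 MPa, ρ = 1282 kg/m³, cost = 5.240 $/kg
  brass: σ_y = 226.0 MPa, ρ = 8410 kg/m³, cost = 5.150 $/kg
  polycarbonate: σ_y = 60.50 MPa, ρ = 1210 kg/m³, cost = 4.420 $/kg
  GFRP laminate: σ_y = 386.0 MPa, ρ = 1990 kg/m³, cost = 4.189 $/kg
  alumina ceramic: σ_y = 363.0 MPa, ρ = 3910 kg/m³, cost = 18.00 $/kg
  bronze: σ_y = 236.0 MPa, ρ = 8851 kg/m³, cost = 9.700 $/kg
  GFRP laminate: M = 46.3 kN·m per $
  polycarbonate: M = 11.3 kN·m per $
  epoxy: M = 9.99 kN·m per $
  brass: M = 5.22 kN·m per $
  alumina ceramic: M = 5.16 kN·m per $
  bronze: M = 2.75 kN·m per $
Highest index: GFRP laminate.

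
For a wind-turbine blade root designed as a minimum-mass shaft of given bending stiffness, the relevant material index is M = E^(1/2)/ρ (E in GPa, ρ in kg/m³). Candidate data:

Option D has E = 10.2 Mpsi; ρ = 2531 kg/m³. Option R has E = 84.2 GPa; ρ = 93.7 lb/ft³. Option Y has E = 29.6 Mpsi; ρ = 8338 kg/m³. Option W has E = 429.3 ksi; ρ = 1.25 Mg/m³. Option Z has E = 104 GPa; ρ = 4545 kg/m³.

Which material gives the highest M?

option R

Convert each candidate to consistent units, then evaluate M:
  option D: E = 70.33 GPa, ρ = 2531 kg/m³
  option R: E = 84.20 GPa, ρ = 1501 kg/m³
  option Y: E = 204.1 GPa, ρ = 8338 kg/m³
  option W: E = 2.960 GPa, ρ = 1250 kg/m³
  option Z: E = 104.0 GPa, ρ = 4545 kg/m³
  option R: M = 6.11×10⁻³
  option D: M = 3.31×10⁻³
  option Z: M = 2.24×10⁻³
  option Y: M = 1.71×10⁻³
  option W: M = 1.38×10⁻³
Highest index: option R.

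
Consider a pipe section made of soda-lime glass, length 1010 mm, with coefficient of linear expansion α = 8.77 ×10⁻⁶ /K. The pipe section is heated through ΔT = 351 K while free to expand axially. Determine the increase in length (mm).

3.11 mm

ΔL = α·L₀·ΔT = 8.77×10⁻⁶ × 1010 mm × 351.0 K = 3.11 mm.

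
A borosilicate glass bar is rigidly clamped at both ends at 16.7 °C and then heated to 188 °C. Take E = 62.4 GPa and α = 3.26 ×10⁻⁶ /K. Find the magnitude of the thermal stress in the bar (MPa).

34.8 MPa

ΔT = 171.3 K. Constrained thermal stress σ = E·α·ΔT = 62.40×10³ MPa × 3.26×10⁻⁶ × 171.3 = 34.8 MPa (compressive).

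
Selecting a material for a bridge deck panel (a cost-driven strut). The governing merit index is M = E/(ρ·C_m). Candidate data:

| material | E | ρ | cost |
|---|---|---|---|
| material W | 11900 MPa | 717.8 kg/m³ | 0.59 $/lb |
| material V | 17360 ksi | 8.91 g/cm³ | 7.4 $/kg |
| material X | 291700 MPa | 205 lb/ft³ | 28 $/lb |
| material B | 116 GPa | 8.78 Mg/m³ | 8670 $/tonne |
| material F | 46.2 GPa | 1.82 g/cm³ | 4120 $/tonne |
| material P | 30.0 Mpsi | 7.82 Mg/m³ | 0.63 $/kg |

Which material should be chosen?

After converting to SI:
  material W: E = 11.90 GPa, ρ = 717.8 kg/m³, cost = 1.301 $/kg
  material V: E = 119.7 GPa, ρ = 8910 kg/m³, cost = 7.400 $/kg
  material X: E = 291.7 GPa, ρ = 3284 kg/m³, cost = 61.73 $/kg
  material B: E = 116.0 GPa, ρ = 8780 kg/m³, cost = 8.670 $/kg
  material F: E = 46.20 GPa, ρ = 1820 kg/m³, cost = 4.120 $/kg
  material P: E = 206.8 GPa, ρ = 7820 kg/m³, cost = 0.6300 $/kg
  material P: M = 42.0 MN·m per $
  material W: M = 12.7 MN·m per $
  material F: M = 6.16 MN·m per $
  material V: M = 1.82 MN·m per $
  material B: M = 1.52 MN·m per $
  material X: M = 1.44 MN·m per $
Material P has the largest M.

material P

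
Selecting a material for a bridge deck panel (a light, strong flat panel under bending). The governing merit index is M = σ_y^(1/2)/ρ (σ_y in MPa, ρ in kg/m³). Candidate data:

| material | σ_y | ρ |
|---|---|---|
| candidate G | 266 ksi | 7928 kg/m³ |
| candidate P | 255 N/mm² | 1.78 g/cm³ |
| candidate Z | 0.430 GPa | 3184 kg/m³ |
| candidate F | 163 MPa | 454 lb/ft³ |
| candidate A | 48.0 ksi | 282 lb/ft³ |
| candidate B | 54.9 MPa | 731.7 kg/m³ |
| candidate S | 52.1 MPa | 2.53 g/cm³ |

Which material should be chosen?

candidate B

Normalizing units and computing the index:
  candidate G: σ_y = 1834 MPa, ρ = 7928 kg/m³
  candidate P: σ_y = 255.0 MPa, ρ = 1780 kg/m³
  candidate Z: σ_y = 430.0 MPa, ρ = 3184 kg/m³
  candidate F: σ_y = 163.0 MPa, ρ = 7272 kg/m³
  candidate A: σ_y = 330.9 MPa, ρ = 4517 kg/m³
  candidate B: σ_y = 54.90 MPa, ρ = 731.7 kg/m³
  candidate S: σ_y = 52.10 MPa, ρ = 2530 kg/m³
  candidate B: M = 10.1×10⁻³
  candidate P: M = 8.97×10⁻³
  candidate Z: M = 6.51×10⁻³
  candidate G: M = 5.40×10⁻³
  candidate A: M = 4.03×10⁻³
  candidate S: M = 2.85×10⁻³
  candidate F: M = 1.76×10⁻³
Highest index: candidate B.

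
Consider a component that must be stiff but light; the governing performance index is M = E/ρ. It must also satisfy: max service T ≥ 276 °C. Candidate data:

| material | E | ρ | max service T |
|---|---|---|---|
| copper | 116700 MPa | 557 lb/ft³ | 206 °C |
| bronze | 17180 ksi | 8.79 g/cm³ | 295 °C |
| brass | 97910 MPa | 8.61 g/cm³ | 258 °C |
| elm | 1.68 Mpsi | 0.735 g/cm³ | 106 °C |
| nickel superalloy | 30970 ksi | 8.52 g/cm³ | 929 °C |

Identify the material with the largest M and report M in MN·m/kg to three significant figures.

Screen on constraints: max service T ≥ 276 °C. Survivors: bronze, nickel superalloy.
After converting to SI:
  bronze: E = 118.5 GPa, ρ = 8790 kg/m³
  nickel superalloy: E = 213.5 GPa, ρ = 8520 kg/m³
  nickel superalloy: M = 25.1 MN·m/kg
  bronze: M = 13.5 MN·m/kg
Highest index: nickel superalloy.

nickel superalloy, M = 25.1 MN·m/kg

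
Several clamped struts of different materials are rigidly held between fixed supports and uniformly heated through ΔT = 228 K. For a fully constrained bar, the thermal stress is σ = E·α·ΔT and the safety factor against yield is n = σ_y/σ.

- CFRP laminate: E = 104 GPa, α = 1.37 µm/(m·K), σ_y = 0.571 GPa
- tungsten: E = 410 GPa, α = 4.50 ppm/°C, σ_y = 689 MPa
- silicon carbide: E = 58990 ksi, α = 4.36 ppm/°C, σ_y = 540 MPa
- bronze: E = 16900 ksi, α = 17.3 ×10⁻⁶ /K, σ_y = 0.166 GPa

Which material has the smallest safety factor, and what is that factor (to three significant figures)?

bronze, n = 0.361

Converting E to GPa, α to ×10⁻⁶/K, σ_y to MPa, then σ and n for each:
  CFRP laminate: E = 104.0, α = 1.37, σ_y = 571.0 → σ = 32.5 MPa, n = 17.6
  tungsten: E = 410.0, α = 4.50, σ_y = 689.0 → σ = 421 MPa, n = 1.64
  silicon carbide: E = 406.7, α = 4.36, σ_y = 540.0 → σ = 404 MPa, n = 1.34
  bronze: E = 116.5, α = 17.3, σ_y = 166.0 → σ = 460 MPa, n = 0.361
The minimum is bronze at n = 0.361.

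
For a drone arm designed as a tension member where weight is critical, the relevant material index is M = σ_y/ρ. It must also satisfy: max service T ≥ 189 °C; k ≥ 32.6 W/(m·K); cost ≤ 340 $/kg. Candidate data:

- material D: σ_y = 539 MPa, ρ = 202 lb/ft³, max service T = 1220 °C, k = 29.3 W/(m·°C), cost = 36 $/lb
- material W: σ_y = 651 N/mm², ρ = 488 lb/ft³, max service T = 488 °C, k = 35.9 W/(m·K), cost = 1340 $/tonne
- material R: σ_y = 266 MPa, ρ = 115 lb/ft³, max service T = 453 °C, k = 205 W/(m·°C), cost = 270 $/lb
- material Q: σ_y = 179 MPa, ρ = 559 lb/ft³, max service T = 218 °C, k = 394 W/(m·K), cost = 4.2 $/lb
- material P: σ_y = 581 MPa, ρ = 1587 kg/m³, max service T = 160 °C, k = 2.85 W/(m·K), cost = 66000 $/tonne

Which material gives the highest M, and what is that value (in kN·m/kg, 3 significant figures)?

material W, M = 83.3 kN·m/kg

Screen on constraints: max service T ≥ 189 °C; k ≥ 32.6 W/(m·K); cost ≤ 340 $/kg. Survivors: material W, material Q.
Putting every candidate on a common basis:
  material W: σ_y = 651.0 MPa, ρ = 7817 kg/m³
  material Q: σ_y = 179.0 MPa, ρ = 8954 kg/m³
  material W: M = 83.3 kN·m/kg
  material Q: M = 20.0 kN·m/kg
Highest index: material W.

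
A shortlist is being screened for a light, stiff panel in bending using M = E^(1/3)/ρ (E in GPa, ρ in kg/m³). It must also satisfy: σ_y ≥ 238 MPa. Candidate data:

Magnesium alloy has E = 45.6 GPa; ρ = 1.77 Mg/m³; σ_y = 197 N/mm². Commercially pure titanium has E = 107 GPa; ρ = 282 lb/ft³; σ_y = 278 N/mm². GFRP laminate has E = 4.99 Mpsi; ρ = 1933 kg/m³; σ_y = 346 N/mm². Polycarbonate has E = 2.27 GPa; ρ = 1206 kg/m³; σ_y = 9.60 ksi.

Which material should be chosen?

Screen on constraints: σ_y ≥ 238 MPa. Survivors: commercially pure titanium, GFRP laminate.
Convert each candidate to consistent units, then evaluate M:
  commercially pure titanium: E = 107.0 GPa, ρ = 4517 kg/m³
  GFRP laminate: E = 34.40 GPa, ρ = 1933 kg/m³
  GFRP laminate: M = 1.68×10⁻³
  commercially pure titanium: M = 1.05×10⁻³
The maximum is for GFRP laminate.

GFRP laminate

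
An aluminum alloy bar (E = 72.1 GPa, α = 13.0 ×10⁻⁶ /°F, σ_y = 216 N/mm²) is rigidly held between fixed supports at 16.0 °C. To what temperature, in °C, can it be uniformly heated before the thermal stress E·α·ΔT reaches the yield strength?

α = 13.0×10⁻⁶/°F × 9/5 = 23.4×10⁻⁶/K.
σ_y = 216 N/mm² = 216.0 MPa.
E·α·ΔT = 216.0 MPa ⇒ ΔT = 216.0 / (72.10×10³ × 23.4×10⁻⁶) = 128.0 K.
T = 16.0 + 128.0 = 144.0 °C.

144 °C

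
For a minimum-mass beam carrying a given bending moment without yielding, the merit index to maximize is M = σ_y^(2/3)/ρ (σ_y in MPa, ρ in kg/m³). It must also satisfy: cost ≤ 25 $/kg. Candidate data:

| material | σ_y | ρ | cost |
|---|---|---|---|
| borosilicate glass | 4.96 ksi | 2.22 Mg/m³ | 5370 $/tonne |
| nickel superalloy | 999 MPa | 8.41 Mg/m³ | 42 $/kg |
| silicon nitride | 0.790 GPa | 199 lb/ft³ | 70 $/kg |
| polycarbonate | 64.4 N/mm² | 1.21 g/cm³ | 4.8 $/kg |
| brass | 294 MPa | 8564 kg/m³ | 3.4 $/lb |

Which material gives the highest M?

polycarbonate

Screen on constraints: cost ≤ 25 $/kg. Survivors: borosilicate glass, polycarbonate, brass.
Putting every candidate on a common basis:
  borosilicate glass: σ_y = 34.20 MPa, ρ = 2220 kg/m³
  polycarbonate: σ_y = 64.40 MPa, ρ = 1210 kg/m³
  brass: σ_y = 294.0 MPa, ρ = 8564 kg/m³
  polycarbonate: M = 13.3×10⁻³
  brass: M = 5.16×10⁻³
  borosilicate glass: M = 4.75×10⁻³
Highest index: polycarbonate.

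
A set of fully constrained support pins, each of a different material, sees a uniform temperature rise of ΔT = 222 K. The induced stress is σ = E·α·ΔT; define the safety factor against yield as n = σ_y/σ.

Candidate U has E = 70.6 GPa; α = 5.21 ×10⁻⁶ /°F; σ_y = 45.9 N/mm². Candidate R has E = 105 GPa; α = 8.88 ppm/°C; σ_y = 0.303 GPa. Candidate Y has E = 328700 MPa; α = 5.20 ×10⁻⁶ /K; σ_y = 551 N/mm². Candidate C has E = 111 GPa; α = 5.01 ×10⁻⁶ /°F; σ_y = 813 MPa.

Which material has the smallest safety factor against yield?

candidate U

Per material, after unit conversion:
  candidate U: E = 70.60, α = 9.38, σ_y = 45.90 → σ = 147 MPa, n = 0.312
  candidate R: E = 105.0, α = 8.88, σ_y = 303.0 → σ = 207 MPa, n = 1.46
  candidate Y: E = 328.7, α = 5.20, σ_y = 551.0 → σ = 379 MPa, n = 1.45
  candidate C: E = 111.0, α = 9.02, σ_y = 813.0 → σ = 222 MPa, n = 3.66
Candidate U has the lowest safety factor, n = 0.312.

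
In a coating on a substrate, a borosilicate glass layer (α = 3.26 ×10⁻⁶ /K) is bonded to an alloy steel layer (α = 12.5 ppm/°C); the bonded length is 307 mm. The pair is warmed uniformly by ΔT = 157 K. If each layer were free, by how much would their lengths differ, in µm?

445 µm

Δα = |3.26 − 12.5|×10⁻⁶/K = 9.24×10⁻⁶/K.
ΔL_mismatch = Δα·L·ΔT = 9.24×10⁻⁶ × 307.0 mm × 157.0 K = 445 µm.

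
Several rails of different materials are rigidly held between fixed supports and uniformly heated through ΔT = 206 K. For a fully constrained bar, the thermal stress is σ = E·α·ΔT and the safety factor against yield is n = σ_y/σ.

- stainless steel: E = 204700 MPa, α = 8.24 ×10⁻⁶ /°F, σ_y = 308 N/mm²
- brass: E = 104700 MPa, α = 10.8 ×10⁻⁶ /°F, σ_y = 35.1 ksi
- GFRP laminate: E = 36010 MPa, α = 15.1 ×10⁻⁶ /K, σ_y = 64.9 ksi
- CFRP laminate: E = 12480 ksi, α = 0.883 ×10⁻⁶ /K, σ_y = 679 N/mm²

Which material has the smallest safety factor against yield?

In consistent units (E in GPa, α in ×10⁻⁶/K, σ_y in MPa):
  stainless steel: E = 204.7, α = 14.8, σ_y = 308.0 → σ = 625 MPa, n = 0.492
  brass: E = 104.7, α = 19.4, σ_y = 242.0 → σ = 419 MPa, n = 0.577
  GFRP laminate: E = 36.01, α = 15.1, σ_y = 447.5 → σ = 112 MPa, n = 3.99
  CFRP laminate: E = 86.05, α = 0.883, σ_y = 679.0 → σ = 15.7 MPa, n = 43.4
The minimum is stainless steel at n = 0.492.

stainless steel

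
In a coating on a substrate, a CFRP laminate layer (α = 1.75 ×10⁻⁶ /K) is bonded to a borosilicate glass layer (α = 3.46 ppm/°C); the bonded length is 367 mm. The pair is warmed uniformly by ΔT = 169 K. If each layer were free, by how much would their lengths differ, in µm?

106 µm

Δα = |1.75 − 3.46|×10⁻⁶/K = 1.71×10⁻⁶/K.
ΔL_mismatch = Δα·L·ΔT = 1.71×10⁻⁶ × 367.0 mm × 169.0 K = 106 µm.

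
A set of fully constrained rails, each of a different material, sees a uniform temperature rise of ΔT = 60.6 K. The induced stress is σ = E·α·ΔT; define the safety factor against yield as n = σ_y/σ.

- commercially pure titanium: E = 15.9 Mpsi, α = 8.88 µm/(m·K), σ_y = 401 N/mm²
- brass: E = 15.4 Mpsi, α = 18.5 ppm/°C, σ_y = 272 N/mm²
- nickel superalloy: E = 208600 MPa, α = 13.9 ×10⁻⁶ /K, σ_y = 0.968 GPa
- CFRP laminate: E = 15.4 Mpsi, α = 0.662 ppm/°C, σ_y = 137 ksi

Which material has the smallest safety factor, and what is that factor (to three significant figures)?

brass, n = 2.28

In consistent units (E in GPa, α in ×10⁻⁶/K, σ_y in MPa):
  commercially pure titanium: E = 109.6, α = 8.88, σ_y = 401.0 → σ = 59.0 MPa, n = 6.80
  brass: E = 106.2, α = 18.5, σ_y = 272.0 → σ = 119 MPa, n = 2.28
  nickel superalloy: E = 208.6, α = 13.9, σ_y = 968.0 → σ = 176 MPa, n = 5.51
  CFRP laminate: E = 106.2, α = 0.662, σ_y = 944.6 → σ = 4.26 MPa, n = 222
Smallest n: brass with n = 2.28.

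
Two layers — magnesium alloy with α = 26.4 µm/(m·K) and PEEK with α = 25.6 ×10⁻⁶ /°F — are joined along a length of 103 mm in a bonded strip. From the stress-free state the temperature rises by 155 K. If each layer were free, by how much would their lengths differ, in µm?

314 µm

PEEK: α = 25.6×10⁻⁶/°F × 9/5 = 46.1×10⁻⁶/K.
Δα = |26.4 − 46.1|×10⁻⁶/K = 19.7×10⁻⁶/K.
ΔL_mismatch = Δα·L·ΔT = 19.7×10⁻⁶ × 103.0 mm × 155.0 K = 314 µm.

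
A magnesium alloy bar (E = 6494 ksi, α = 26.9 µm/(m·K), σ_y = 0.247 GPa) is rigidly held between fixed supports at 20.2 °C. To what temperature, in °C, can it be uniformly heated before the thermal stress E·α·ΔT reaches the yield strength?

E = 6494 ksi = 44.77 GPa.
σ_y = 0.247 GPa = 247.0 MPa.
E·α·ΔT = 247.0 MPa ⇒ ΔT = 247.0 / (44.77×10³ × 26.9×10⁻⁶) = 205.1 K.
T = 20.2 + 205.1 = 225.3 °C.

225 °C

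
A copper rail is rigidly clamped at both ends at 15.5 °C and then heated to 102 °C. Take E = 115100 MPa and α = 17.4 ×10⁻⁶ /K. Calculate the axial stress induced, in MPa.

173 MPa

E = 115100 MPa = 115.1 GPa.
ΔT = 86.50 K. Constrained thermal stress σ = E·α·ΔT = 115.1×10³ MPa × 17.4×10⁻⁶ × 86.50 = 173 MPa (compressive).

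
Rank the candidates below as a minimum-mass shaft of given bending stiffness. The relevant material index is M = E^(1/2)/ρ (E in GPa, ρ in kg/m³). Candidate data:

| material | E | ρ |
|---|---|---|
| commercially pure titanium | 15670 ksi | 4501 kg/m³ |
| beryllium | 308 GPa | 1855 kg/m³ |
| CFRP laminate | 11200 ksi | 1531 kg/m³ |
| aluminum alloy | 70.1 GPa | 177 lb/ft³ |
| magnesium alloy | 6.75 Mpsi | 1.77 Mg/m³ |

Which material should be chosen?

beryllium

In SI units:
  commercially pure titanium: E = 108.0 GPa, ρ = 4501 kg/m³
  beryllium: E = 308.0 GPa, ρ = 1855 kg/m³
  CFRP laminate: E = 77.22 GPa, ρ = 1531 kg/m³
  aluminum alloy: E = 70.10 GPa, ρ = 2835 kg/m³
  magnesium alloy: E = 46.54 GPa, ρ = 1770 kg/m³
  beryllium: M = 9.46×10⁻³
  CFRP laminate: M = 5.74×10⁻³
  magnesium alloy: M = 3.85×10⁻³
  aluminum alloy: M = 2.95×10⁻³
  commercially pure titanium: M = 2.31×10⁻³
Highest index: beryllium.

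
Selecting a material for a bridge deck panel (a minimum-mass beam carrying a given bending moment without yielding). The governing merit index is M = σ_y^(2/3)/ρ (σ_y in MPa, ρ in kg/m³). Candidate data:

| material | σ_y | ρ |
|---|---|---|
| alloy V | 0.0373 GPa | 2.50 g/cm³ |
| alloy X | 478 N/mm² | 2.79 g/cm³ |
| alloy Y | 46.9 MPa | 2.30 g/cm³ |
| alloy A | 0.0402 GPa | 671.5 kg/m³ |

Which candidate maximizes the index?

alloy X

Putting every candidate on a common basis:
  alloy V: σ_y = 37.30 MPa, ρ = 2500 kg/m³
  alloy X: σ_y = 478.0 MPa, ρ = 2790 kg/m³
  alloy Y: σ_y = 46.90 MPa, ρ = 2300 kg/m³
  alloy A: σ_y = 40.20 MPa, ρ = 671.5 kg/m³
  alloy X: M = 21.9×10⁻³
  alloy A: M = 17.5×10⁻³
  alloy Y: M = 5.65×10⁻³
  alloy V: M = 4.47×10⁻³
The maximum is for alloy X.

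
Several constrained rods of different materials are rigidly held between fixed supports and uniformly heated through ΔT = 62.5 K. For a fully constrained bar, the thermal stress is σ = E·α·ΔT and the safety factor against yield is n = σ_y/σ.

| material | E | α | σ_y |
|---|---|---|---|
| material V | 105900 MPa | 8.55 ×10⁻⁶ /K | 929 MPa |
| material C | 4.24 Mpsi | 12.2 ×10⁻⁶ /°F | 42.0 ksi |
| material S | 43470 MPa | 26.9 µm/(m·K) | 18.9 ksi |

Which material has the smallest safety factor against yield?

In consistent units (E in GPa, α in ×10⁻⁶/K, σ_y in MPa):
  material V: E = 105.9, α = 8.55, σ_y = 929.0 → σ = 56.6 MPa, n = 16.4
  material C: E = 29.23, α = 22.0, σ_y = 289.6 → σ = 40.1 MPa, n = 7.22
  material S: E = 43.47, α = 26.9, σ_y = 130.3 → σ = 73.1 MPa, n = 1.78
Smallest n: material S with n = 1.78.

material S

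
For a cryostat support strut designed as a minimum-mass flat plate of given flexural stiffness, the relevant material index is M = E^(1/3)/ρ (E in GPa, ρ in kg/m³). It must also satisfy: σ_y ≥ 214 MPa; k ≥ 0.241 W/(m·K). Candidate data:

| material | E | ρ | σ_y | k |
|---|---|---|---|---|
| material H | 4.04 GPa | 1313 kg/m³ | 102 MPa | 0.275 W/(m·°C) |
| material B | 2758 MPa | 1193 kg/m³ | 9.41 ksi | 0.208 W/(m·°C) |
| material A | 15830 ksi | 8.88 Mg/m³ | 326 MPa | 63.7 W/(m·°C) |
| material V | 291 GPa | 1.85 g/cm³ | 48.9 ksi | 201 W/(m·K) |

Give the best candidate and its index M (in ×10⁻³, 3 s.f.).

material V, M = 3.58×10⁻³

Screen on constraints: σ_y ≥ 214 MPa; k ≥ 0.241 W/(m·K). Survivors: material A, material V.
In SI units:
  material A: E = 109.1 GPa, ρ = 8880 kg/m³
  material V: E = 291.0 GPa, ρ = 1850 kg/m³
  material V: M = 3.58×10⁻³
  material A: M = 0.538×10⁻³
The maximum is for material V.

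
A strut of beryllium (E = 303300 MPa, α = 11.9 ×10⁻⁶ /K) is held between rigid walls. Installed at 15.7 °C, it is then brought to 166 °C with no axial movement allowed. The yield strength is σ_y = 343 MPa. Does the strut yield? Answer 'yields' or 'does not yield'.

yields

E = 303300 MPa = 303.3 GPa.
ΔT = 150.3 K. Constrained thermal stress σ = E·α·ΔT = 303.3×10³ MPa × 11.9×10⁻⁶ × 150.3 = 542 MPa (compressive).
Compare to σ_y = 343 MPa: σ ≥ σ_y, so it yields.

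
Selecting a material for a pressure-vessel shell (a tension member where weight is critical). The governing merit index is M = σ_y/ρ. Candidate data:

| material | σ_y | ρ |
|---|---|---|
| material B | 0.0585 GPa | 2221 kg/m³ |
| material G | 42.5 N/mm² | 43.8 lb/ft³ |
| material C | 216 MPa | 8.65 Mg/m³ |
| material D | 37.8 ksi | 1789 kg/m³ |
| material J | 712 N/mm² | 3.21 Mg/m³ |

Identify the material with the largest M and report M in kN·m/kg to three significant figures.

material J, M = 222 kN·m/kg

After converting to SI:
  material B: σ_y = 58.50 MPa, ρ = 2221 kg/m³
  material G: σ_y = 42.50 MPa, ρ = 701.6 kg/m³
  material C: σ_y = 216.0 MPa, ρ = 8650 kg/m³
  material D: σ_y = 260.6 MPa, ρ = 1789 kg/m³
  material J: σ_y = 712.0 MPa, ρ = 3210 kg/m³
  material J: M = 222 kN·m/kg
  material D: M = 146 kN·m/kg
  material G: M = 60.6 kN·m/kg
  material B: M = 26.3 kN·m/kg
  material C: M = 25.0 kN·m/kg
Material J ranks first.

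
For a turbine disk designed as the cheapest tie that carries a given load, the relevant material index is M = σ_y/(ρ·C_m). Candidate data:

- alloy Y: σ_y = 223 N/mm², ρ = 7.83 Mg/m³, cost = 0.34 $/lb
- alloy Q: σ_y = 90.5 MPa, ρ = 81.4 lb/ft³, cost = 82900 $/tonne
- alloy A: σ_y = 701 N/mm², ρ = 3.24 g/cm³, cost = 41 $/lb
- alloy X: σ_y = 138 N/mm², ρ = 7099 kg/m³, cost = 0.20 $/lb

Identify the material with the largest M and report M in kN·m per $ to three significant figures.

alloy X, M = 44.1 kN·m per $

After converting to SI:
  alloy Y: σ_y = 223.0 MPa, ρ = 7830 kg/m³, cost = 0.7496 $/kg
  alloy Q: σ_y = 90.50 MPa, ρ = 1304 kg/m³, cost = 82.90 $/kg
  alloy A: σ_y = 701.0 MPa, ρ = 3240 kg/m³, cost = 90.39 $/kg
  alloy X: σ_y = 138.0 MPa, ρ = 7099 kg/m³, cost = 0.4409 $/kg
  alloy X: M = 44.1 kN·m per $
  alloy Y: M = 38.0 kN·m per $
  alloy A: M = 2.39 kN·m per $
  alloy Q: M = 0.837 kN·m per $
The maximum is for alloy X.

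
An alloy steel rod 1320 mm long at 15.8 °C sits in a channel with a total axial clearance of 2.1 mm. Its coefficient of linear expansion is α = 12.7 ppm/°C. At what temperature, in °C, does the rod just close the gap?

141 °C

α·L₀·ΔT = 2.1 mm ⇒ ΔT = 2.1 / (12.7×10⁻⁶ × 1320.0) = 125.3 K.
T = 15.8 + 125.3 = 141.1 °C.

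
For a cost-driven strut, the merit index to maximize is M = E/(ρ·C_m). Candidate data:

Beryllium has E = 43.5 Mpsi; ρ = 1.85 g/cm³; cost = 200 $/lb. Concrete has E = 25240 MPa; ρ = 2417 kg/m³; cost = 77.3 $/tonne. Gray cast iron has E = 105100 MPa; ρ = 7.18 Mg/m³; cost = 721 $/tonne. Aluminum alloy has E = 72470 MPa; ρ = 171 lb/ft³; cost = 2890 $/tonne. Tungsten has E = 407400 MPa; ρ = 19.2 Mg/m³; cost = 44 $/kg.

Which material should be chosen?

Convert each candidate to consistent units, then evaluate M:
  beryllium: E = 299.9 GPa, ρ = 1850 kg/m³, cost = 440.9 $/kg
  concrete: E = 25.24 GPa, ρ = 2417 kg/m³, cost = 0.07730 $/kg
  gray cast iron: E = 105.1 GPa, ρ = 7180 kg/m³, cost = 0.7210 $/kg
  aluminum alloy: E = 72.47 GPa, ρ = 2739 kg/m³, cost = 2.890 $/kg
  tungsten: E = 407.4 GPa, ρ = 19200 kg/m³, cost = 44.00 $/kg
  concrete: M = 135 MN·m per $
  gray cast iron: M = 20.3 MN·m per $
  aluminum alloy: M = 9.15 MN·m per $
  tungsten: M = 0.482 MN·m per $
  beryllium: M = 0.368 MN·m per $
Concrete ranks first.

concrete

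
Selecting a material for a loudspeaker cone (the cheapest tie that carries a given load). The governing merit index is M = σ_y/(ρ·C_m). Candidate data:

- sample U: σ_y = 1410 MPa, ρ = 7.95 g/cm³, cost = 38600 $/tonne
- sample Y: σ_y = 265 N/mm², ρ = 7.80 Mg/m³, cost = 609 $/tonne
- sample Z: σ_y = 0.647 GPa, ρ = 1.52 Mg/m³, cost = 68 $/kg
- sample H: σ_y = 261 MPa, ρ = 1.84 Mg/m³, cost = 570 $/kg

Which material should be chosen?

sample Y

After converting to SI:
  sample U: σ_y = 1410 MPa, ρ = 7950 kg/m³, cost = 38.60 $/kg
  sample Y: σ_y = 265.0 MPa, ρ = 7800 kg/m³, cost = 0.6090 $/kg
  sample Z: σ_y = 647.0 MPa, ρ = 1520 kg/m³, cost = 68.00 $/kg
  sample H: σ_y = 261.0 MPa, ρ = 1840 kg/m³, cost = 570.0 $/kg
  sample Y: M = 55.8 kN·m per $
  sample Z: M = 6.26 kN·m per $
  sample U: M = 4.59 kN·m per $
  sample H: M = 0.249 kN·m per $
Highest index: sample Y.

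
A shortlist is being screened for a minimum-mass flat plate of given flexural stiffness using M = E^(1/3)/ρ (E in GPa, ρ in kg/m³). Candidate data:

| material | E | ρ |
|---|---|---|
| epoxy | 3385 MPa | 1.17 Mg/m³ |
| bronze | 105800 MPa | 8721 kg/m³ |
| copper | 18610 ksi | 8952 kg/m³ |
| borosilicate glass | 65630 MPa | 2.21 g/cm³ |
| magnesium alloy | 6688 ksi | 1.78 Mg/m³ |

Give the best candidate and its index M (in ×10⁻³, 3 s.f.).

After converting to SI:
  epoxy: E = 3.385 GPa, ρ = 1170 kg/m³
  bronze: E = 105.8 GPa, ρ = 8721 kg/m³
  copper: E = 128.3 GPa, ρ = 8952 kg/m³
  borosilicate glass: E = 65.63 GPa, ρ = 2210 kg/m³
  magnesium alloy: E = 46.11 GPa, ρ = 1780 kg/m³
  magnesium alloy: M = 2.01×10⁻³
  borosilicate glass: M = 1.83×10⁻³
  epoxy: M = 1.28×10⁻³
  copper: M = 0.563×10⁻³
  bronze: M = 0.542×10⁻³
Highest index: magnesium alloy.

magnesium alloy, M = 2.01×10⁻³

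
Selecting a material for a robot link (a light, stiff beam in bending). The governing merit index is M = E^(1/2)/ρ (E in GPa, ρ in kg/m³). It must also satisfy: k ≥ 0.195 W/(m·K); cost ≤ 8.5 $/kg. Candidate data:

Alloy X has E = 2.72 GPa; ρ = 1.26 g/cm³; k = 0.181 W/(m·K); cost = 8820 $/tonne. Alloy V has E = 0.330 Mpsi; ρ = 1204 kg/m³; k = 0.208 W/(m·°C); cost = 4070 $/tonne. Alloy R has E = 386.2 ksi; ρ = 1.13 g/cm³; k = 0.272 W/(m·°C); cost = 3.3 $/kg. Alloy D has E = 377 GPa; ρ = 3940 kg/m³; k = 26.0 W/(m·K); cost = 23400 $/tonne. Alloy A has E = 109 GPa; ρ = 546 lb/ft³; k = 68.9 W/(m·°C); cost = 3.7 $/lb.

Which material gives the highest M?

alloy R

Screen on constraints: k ≥ 0.195 W/(m·K); cost ≤ 8.5 $/kg. Survivors: alloy V, alloy R, alloy A.
Putting every candidate on a common basis:
  alloy V: E = 2.275 GPa, ρ = 1204 kg/m³
  alloy R: E = 2.663 GPa, ρ = 1130 kg/m³
  alloy A: E = 109.0 GPa, ρ = 8746 kg/m³
  alloy R: M = 1.44×10⁻³
  alloy V: M = 1.25×10⁻³
  alloy A: M = 1.19×10⁻³
Alloy R has the largest M.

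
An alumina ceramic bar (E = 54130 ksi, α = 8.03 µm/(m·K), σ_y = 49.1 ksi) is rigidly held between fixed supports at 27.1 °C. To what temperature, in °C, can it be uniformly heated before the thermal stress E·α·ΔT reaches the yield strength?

140 °C

E = 54130 ksi = 373.2 GPa.
σ_y = 49.1 ksi = 338.5 MPa.
E·α·ΔT = 338.5 MPa ⇒ ΔT = 338.5 / (373.2×10³ × 8.03×10⁻⁶) = 113.0 K.
T = 27.1 + 113.0 = 140.1 °C.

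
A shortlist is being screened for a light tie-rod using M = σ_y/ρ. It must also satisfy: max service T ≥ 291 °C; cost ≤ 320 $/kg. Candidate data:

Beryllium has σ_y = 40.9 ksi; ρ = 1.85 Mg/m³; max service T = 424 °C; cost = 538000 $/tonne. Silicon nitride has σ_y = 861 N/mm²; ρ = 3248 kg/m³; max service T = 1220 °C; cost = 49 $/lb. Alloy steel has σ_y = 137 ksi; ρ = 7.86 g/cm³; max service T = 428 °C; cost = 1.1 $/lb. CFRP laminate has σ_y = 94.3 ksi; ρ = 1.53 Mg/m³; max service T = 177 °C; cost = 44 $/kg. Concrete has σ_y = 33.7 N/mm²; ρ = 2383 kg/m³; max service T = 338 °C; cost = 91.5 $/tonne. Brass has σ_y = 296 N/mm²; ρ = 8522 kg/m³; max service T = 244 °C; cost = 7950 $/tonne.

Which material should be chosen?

Screen on constraints: max service T ≥ 291 °C; cost ≤ 320 $/kg. Survivors: silicon nitride, alloy steel, concrete.
In SI units:
  silicon nitride: σ_y = 861.0 MPa, ρ = 3248 kg/m³
  alloy steel: σ_y = 944.6 MPa, ρ = 7860 kg/m³
  concrete: σ_y = 33.70 MPa, ρ = 2383 kg/m³
  silicon nitride: M = 265 kN·m/kg
  alloy steel: M = 120 kN·m/kg
  concrete: M = 14.1 kN·m/kg
Silicon nitride has the largest M.

silicon nitride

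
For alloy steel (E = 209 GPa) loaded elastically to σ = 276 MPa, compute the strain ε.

1.32×10⁻³

ε = σ/E = 276 / 209000 = 1.32×10⁻³.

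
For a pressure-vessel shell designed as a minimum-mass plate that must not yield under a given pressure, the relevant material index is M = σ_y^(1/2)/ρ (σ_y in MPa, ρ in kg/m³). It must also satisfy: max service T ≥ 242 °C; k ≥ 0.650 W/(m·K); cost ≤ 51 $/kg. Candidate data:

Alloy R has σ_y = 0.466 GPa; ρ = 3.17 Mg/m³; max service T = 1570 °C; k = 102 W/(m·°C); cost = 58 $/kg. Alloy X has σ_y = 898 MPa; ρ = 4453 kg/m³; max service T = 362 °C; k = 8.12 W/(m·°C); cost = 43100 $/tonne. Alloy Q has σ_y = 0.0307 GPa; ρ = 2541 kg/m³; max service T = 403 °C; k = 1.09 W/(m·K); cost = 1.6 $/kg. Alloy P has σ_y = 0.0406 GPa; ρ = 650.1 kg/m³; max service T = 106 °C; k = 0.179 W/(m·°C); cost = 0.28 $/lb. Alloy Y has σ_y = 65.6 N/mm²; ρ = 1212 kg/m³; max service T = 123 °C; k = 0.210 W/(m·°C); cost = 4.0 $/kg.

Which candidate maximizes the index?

alloy X

Screen on constraints: max service T ≥ 242 °C; k ≥ 0.650 W/(m·K); cost ≤ 51 $/kg. Survivors: alloy X, alloy Q.
Convert each candidate to consistent units, then evaluate M:
  alloy X: σ_y = 898.0 MPa, ρ = 4453 kg/m³
  alloy Q: σ_y = 30.70 MPa, ρ = 2541 kg/m³
  alloy X: M = 6.73×10⁻³
  alloy Q: M = 2.18×10⁻³
Alloy X ranks first.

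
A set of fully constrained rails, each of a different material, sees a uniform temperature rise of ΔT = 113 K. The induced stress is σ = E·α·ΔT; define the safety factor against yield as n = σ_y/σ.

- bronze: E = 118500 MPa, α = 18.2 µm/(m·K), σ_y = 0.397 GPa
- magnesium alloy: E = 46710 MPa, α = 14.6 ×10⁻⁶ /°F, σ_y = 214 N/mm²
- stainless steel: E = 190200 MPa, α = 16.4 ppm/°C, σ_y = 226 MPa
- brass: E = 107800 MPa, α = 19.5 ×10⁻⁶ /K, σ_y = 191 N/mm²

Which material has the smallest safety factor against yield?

With everything in SI (GPa, ×10⁻⁶/K, MPa):
  bronze: E = 118.5, α = 18.2, σ_y = 397.0 → σ = 244 MPa, n = 1.63
  magnesium alloy: E = 46.71, α = 26.3, σ_y = 214.0 → σ = 139 MPa, n = 1.54
  stainless steel: E = 190.2, α = 16.4, σ_y = 226.0 → σ = 352 MPa, n = 0.641
  brass: E = 107.8, α = 19.5, σ_y = 191.0 → σ = 238 MPa, n = 0.804
Stainless steel has the lowest safety factor, n = 0.641.

stainless steel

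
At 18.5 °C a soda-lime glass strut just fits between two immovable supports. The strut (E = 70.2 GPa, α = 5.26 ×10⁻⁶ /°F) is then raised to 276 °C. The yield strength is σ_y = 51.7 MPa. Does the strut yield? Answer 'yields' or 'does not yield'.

yields

α = 5.26×10⁻⁶/°F × 9/5 = 9.47×10⁻⁶/K.
ΔT = 257.5 K. Constrained thermal stress σ = E·α·ΔT = 70.20×10³ MPa × 9.47×10⁻⁶ × 257.5 = 171 MPa (compressive).
Compare to σ_y = 51.7 MPa: σ ≥ σ_y, so it yields.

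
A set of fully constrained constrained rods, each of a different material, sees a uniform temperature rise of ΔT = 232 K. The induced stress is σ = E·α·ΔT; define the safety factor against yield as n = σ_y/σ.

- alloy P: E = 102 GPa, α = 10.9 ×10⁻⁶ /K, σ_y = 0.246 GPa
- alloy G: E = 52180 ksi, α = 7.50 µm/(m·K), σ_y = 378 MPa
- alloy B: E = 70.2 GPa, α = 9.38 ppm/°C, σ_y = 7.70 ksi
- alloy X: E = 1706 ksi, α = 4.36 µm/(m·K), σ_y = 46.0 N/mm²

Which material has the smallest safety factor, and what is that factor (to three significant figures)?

Converting E to GPa, α to ×10⁻⁶/K, σ_y to MPa, then σ and n for each:
  alloy P: E = 102.0, α = 10.9, σ_y = 246.0 → σ = 258 MPa, n = 0.954
  alloy G: E = 359.8, α = 7.50, σ_y = 378.0 → σ = 626 MPa, n = 0.604
  alloy B: E = 70.20, α = 9.38, σ_y = 53.09 → σ = 153 MPa, n = 0.348
  alloy X: E = 11.76, α = 4.36, σ_y = 46.00 → σ = 11.9 MPa, n = 3.87
Smallest n: alloy B with n = 0.348.

alloy B, n = 0.348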